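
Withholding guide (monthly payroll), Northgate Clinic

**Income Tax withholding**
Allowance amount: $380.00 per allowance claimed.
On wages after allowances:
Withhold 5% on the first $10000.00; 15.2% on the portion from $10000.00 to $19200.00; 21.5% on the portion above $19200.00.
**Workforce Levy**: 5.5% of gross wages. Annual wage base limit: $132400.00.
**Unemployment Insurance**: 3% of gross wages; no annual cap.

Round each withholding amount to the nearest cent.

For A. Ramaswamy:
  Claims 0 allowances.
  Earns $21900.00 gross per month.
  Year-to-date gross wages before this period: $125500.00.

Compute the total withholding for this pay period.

Income Tax: taxable = $21900.00
  $1898.40 + 21.5% × ($21900.00 − $19200.00) = $1898.40 + 21.5% × $2700.00 = $2478.90
Workforce Levy: cap $132400.00 − YTD $125500.00 = $6900.00 subject; 5.5% × $6900.00 = $379.50
Unemployment Insurance: 3% × $21900.00 = $657.00
Total: $2478.90 + $379.50 + $657.00 = $3515.40

$3515.40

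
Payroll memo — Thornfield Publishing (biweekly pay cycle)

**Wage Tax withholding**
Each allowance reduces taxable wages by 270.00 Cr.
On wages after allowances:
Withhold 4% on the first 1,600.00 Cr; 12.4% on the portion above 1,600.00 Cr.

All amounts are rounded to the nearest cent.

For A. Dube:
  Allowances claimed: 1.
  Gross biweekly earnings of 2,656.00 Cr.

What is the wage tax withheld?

161.46 Cr

Wage Tax: taxable = 2,656.00 Cr − 1×270.00 Cr = 2,386.00 Cr
  64.00 Cr + 12.4% × (2,386.00 Cr − 1,600.00 Cr) = 64.00 Cr + 12.4% × 786.00 Cr = 161.46 Cr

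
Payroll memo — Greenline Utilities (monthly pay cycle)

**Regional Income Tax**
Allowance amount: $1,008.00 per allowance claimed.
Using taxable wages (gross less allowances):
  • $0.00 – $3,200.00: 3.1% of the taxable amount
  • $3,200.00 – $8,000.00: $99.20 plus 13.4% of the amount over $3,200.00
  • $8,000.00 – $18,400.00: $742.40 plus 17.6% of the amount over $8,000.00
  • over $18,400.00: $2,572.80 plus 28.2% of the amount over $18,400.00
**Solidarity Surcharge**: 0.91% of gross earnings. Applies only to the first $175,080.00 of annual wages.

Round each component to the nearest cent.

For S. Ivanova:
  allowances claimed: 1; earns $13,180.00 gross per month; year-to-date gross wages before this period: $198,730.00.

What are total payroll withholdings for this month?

Regional Income Tax: taxable = $13,180.00 − 1×$1,008.00 = $12,172.00
  $742.40 + 17.6% × ($12,172.00 − $8,000.00) = $742.40 + 17.6% × $4,172.00 = $1,476.67
Solidarity Surcharge: YTD $198,730.00 ≥ cap $175,080.00 → $0.00
Total: $1,476.67 + $0.00 = $1,476.67

$1,476.67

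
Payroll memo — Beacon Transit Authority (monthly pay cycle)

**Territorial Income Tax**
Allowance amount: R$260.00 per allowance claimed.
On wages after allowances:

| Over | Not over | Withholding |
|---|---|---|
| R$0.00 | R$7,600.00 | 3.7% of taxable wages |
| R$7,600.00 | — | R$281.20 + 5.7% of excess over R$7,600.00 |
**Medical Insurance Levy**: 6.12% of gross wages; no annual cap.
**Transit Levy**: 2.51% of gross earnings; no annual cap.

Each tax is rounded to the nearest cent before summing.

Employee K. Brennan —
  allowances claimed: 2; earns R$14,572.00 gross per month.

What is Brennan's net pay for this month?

Territorial Income Tax: taxable = R$14,572.00 − 2×R$260.00 = R$14,052.00
  R$281.20 + 5.7% × (R$14,052.00 − R$7,600.00) = R$281.20 + 5.7% × R$6,452.00 = R$648.96
Medical Insurance Levy: 6.12% × R$14,572.00 = R$891.81
Transit Levy: 2.51% × R$14,572.00 = R$365.76
Total withheld: R$648.96 + R$891.81 + R$365.76 = R$1,906.53
Net pay: R$14,572.00 − R$1,906.53 = R$12,665.47

R$12,665.47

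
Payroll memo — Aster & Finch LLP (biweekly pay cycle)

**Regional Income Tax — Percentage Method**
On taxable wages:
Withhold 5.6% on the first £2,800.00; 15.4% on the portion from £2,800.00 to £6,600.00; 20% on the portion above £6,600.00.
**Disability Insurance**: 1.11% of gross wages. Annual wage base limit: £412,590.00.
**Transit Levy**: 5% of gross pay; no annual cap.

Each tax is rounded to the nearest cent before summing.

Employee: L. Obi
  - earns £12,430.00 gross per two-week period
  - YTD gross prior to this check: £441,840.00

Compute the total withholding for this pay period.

£2,529.50

Regional Income Tax: taxable = £12,430.00
  £742.00 + 20% × (£12,430.00 − £6,600.00) = £742.00 + 20% × £5,830.00 = £1,908.00
Disability Insurance: YTD £441,840.00 ≥ cap £412,590.00 → £0.00
Transit Levy: 5% × £12,430.00 = £621.50
Total: £1,908.00 + £0.00 + £621.50 = £2,529.50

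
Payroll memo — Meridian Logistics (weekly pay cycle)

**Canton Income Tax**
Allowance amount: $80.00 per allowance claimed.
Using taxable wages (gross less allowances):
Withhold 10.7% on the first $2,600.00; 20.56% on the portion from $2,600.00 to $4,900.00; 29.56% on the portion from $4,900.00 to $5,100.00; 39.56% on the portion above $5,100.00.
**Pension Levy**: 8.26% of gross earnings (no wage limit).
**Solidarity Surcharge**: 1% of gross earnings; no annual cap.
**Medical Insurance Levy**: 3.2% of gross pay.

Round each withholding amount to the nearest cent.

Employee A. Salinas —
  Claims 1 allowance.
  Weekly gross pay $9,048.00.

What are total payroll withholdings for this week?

$3,467.76

Canton Income Tax: taxable = $9,048.00 − 1×$80.00 = $8,968.00
  $810.20 + 39.56% × ($8,968.00 − $5,100.00) = $810.20 + 39.56% × $3,868.00 = $2,340.38
Pension Levy: 8.26% × $9,048.00 = $747.36
Solidarity Surcharge: 1% × $9,048.00 = $90.48
Medical Insurance Levy: 3.2% × $9,048.00 = $289.54
Total: $2,340.38 + $747.36 + $90.48 + $289.54 = $3,467.76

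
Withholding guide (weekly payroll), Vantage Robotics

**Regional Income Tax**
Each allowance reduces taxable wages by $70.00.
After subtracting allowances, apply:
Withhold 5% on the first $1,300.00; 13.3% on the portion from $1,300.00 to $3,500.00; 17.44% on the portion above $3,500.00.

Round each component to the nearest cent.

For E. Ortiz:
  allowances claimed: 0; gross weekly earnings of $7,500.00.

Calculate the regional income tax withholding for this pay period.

Regional Income Tax: taxable = $7,500.00
  $357.60 + 17.44% × ($7,500.00 − $3,500.00) = $357.60 + 17.44% × $4,000.00 = $1,055.20

$1,055.20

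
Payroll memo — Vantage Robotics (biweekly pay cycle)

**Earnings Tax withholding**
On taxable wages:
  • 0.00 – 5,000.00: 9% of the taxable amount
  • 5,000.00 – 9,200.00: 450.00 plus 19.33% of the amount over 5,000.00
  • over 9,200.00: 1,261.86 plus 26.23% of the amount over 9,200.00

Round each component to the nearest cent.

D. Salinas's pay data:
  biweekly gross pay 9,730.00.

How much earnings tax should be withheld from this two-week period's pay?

1,400.88

Earnings Tax: taxable = 9,730.00
  1,261.86 + 26.23% × (9,730.00 − 9,200.00) = 1,261.86 + 26.23% × 530.00 = 1,400.88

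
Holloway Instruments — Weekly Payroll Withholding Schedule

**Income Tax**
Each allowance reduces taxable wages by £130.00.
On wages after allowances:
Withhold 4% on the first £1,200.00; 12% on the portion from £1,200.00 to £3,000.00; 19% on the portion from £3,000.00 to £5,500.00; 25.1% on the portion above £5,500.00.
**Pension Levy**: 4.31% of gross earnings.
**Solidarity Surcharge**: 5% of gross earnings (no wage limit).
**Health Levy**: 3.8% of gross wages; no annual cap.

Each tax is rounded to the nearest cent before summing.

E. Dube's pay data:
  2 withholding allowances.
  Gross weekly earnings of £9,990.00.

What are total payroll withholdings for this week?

£3,110.42

Income Tax: taxable = £9,990.00 − 2×£130.00 = £9,730.00
  £739.00 + 25.1% × (£9,730.00 − £5,500.00) = £739.00 + 25.1% × £4,230.00 = £1,800.73
Pension Levy: 4.31% × £9,990.00 = £430.57
Solidarity Surcharge: 5% × £9,990.00 = £499.50
Health Levy: 3.8% × £9,990.00 = £379.62
Total: £1,800.73 + £430.57 + £499.50 + £379.62 = £3,110.42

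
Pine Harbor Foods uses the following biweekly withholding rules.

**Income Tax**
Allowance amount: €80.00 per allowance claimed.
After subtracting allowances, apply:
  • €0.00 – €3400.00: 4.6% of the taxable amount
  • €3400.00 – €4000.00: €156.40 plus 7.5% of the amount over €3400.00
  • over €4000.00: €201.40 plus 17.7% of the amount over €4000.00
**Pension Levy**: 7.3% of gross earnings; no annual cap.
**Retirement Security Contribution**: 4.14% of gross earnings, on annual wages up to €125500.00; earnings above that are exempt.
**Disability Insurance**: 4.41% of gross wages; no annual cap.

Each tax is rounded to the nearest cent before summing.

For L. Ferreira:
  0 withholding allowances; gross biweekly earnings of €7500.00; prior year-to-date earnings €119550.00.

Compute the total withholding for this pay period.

Income Tax: taxable = €7500.00
  €201.40 + 17.7% × (€7500.00 − €4000.00) = €201.40 + 17.7% × €3500.00 = €820.90
Pension Levy: 7.3% × €7500.00 = €547.50
Retirement Security Contribution: cap €125500.00 − YTD €119550.00 = €5950.00 subject; 4.14% × €5950.00 = €246.33
Disability Insurance: 4.41% × €7500.00 = €330.75
Total: €820.90 + €547.50 + €246.33 + €330.75 = €1945.48

€1945.48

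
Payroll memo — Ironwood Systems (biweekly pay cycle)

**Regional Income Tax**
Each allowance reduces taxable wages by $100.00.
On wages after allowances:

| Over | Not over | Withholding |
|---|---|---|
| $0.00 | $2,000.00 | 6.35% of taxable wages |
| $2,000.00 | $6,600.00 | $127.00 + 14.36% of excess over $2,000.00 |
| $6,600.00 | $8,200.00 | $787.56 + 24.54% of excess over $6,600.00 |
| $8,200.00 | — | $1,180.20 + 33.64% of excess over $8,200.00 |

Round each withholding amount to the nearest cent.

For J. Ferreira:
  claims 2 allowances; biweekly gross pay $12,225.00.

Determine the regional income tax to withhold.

$2,466.93

Regional Income Tax: taxable = $12,225.00 − 2×$100.00 = $12,025.00
  $1,180.20 + 33.64% × ($12,025.00 − $8,200.00) = $1,180.20 + 33.64% × $3,825.00 = $2,466.93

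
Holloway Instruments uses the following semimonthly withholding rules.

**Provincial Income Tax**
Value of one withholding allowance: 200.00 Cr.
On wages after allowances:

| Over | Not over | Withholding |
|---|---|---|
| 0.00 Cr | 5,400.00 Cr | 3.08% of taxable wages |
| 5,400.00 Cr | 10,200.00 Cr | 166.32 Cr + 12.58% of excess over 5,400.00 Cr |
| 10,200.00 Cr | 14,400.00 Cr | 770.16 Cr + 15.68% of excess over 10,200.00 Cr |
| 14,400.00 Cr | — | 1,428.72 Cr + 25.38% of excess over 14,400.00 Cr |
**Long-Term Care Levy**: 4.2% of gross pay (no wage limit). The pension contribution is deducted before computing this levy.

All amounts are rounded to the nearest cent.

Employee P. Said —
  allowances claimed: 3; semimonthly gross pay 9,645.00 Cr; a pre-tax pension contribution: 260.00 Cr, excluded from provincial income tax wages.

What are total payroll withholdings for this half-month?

Provincial Income Tax: taxable = 9,645.00 Cr − 260.00 Cr − 3×200.00 Cr = 8,785.00 Cr
  166.32 Cr + 12.58% × (8,785.00 Cr − 5,400.00 Cr) = 166.32 Cr + 12.58% × 3,385.00 Cr = 592.15 Cr
Long-Term Care Levy: 4.2% × 9,385.00 Cr = 394.17 Cr
Total: 592.15 Cr + 394.17 Cr = 986.32 Cr

986.32 Cr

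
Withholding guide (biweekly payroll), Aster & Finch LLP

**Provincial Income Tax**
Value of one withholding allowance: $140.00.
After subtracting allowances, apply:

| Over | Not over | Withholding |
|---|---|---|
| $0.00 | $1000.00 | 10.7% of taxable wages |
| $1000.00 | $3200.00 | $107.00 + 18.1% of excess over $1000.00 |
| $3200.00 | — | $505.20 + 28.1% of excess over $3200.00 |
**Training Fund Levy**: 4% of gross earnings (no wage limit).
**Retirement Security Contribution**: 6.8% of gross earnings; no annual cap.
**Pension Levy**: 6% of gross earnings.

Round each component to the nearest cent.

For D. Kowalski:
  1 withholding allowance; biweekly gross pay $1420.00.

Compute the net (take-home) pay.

$1023.76

Provincial Income Tax: taxable = $1420.00 − 1×$140.00 = $1280.00
  $107.00 + 18.1% × ($1280.00 − $1000.00) = $107.00 + 18.1% × $280.00 = $157.68
Training Fund Levy: 4% × $1420.00 = $56.80
Retirement Security Contribution: 6.8% × $1420.00 = $96.56
Pension Levy: 6% × $1420.00 = $85.20
Total withheld: $157.68 + $56.80 + $96.56 + $85.20 = $396.24
Net pay: $1420.00 − $396.24 = $1023.76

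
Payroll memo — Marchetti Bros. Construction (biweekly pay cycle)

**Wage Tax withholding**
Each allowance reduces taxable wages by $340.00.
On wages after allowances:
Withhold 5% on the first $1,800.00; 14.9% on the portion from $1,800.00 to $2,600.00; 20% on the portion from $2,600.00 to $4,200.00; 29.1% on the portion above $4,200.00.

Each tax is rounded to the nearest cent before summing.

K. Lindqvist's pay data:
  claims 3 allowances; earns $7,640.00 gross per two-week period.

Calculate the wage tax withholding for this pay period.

$1,233.42

Wage Tax: taxable = $7,640.00 − 3×$340.00 = $6,620.00
  $529.20 + 29.1% × ($6,620.00 − $4,200.00) = $529.20 + 29.1% × $2,420.00 = $1,233.42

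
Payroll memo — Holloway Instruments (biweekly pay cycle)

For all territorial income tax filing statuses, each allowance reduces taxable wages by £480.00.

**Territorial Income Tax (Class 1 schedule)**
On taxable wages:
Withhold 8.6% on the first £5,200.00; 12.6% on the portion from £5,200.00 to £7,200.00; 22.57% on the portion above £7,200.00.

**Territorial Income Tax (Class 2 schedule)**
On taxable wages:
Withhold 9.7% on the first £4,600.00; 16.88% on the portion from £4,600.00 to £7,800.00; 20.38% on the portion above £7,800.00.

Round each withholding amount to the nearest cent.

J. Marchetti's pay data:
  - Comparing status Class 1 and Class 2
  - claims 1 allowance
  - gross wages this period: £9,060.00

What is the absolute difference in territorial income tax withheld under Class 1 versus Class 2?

£134.65

Territorial Income Tax (Class 1): taxable = £9,060.00 − 1×£480.00 = £8,580.00
  £699.20 + 22.57% × (£8,580.00 − £7,200.00) = £699.20 + 22.57% × £1,380.00 = £1,010.67
Territorial Income Tax (Class 2): taxable = £9,060.00 − 1×£480.00 = £8,580.00
  £986.36 + 20.38% × (£8,580.00 − £7,800.00) = £986.36 + 20.38% × £780.00 = £1,145.32
Difference: |£1,010.67 − £1,145.32| = £134.65 (higher under Class 2)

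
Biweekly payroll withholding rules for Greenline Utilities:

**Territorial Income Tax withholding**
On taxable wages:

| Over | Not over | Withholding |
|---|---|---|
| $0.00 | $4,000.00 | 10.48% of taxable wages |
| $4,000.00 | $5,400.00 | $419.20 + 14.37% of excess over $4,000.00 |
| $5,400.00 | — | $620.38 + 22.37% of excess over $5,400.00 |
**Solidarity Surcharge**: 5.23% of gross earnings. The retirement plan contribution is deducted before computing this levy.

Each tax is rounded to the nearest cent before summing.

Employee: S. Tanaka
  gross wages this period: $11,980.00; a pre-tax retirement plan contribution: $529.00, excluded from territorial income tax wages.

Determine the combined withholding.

Territorial Income Tax: taxable = $11,980.00 − $529.00 = $11,451.00
  $620.38 + 22.37% × ($11,451.00 − $5,400.00) = $620.38 + 22.37% × $6,051.00 = $1,973.99
Solidarity Surcharge: 5.23% × $11,451.00 = $598.89
Total: $1,973.99 + $598.89 = $2,572.88

$2,572.88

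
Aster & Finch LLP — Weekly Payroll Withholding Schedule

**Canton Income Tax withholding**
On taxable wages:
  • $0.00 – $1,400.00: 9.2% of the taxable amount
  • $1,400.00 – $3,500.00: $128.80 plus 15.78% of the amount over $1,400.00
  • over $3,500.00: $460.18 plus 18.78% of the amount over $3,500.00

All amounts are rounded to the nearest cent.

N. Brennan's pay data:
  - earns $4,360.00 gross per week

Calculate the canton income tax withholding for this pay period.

Canton Income Tax: taxable = $4,360.00
  $460.18 + 18.78% × ($4,360.00 − $3,500.00) = $460.18 + 18.78% × $860.00 = $621.69

$621.69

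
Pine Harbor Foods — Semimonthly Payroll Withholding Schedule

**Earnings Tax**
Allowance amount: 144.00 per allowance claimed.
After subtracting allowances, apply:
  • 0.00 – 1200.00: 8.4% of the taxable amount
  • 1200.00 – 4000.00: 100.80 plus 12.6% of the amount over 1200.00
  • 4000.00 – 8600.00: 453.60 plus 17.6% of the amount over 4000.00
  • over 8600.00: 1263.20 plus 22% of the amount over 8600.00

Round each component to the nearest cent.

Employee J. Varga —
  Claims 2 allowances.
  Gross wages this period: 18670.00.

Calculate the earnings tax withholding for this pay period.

Earnings Tax: taxable = 18670.00 − 2×144.00 = 18382.00
  1263.20 + 22% × (18382.00 − 8600.00) = 1263.20 + 22% × 9782.00 = 3415.24

3415.24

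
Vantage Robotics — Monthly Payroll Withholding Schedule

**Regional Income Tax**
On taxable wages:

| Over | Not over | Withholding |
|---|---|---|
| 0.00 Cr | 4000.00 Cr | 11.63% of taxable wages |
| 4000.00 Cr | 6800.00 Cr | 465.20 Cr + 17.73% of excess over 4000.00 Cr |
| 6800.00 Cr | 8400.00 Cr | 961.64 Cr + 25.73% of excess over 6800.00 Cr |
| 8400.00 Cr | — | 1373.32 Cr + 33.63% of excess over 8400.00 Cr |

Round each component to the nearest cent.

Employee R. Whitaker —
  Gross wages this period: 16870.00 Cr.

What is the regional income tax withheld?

Regional Income Tax: taxable = 16870.00 Cr
  1373.32 Cr + 33.63% × (16870.00 Cr − 8400.00 Cr) = 1373.32 Cr + 33.63% × 8470.00 Cr = 4221.78 Cr

4221.78 Cr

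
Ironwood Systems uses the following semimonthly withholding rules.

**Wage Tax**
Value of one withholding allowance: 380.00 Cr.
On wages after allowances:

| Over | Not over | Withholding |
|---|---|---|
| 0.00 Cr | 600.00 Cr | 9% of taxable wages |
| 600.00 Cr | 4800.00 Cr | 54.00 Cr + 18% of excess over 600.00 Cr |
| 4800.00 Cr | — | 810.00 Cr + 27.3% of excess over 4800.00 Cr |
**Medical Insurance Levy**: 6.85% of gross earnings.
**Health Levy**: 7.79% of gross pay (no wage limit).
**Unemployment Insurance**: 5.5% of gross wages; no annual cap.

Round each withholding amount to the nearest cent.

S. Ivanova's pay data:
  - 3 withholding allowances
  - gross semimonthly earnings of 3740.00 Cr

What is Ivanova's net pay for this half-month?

2572.76 Cr

Wage Tax: taxable = 3740.00 Cr − 3×380.00 Cr = 2600.00 Cr
  54.00 Cr + 18% × (2600.00 Cr − 600.00 Cr) = 54.00 Cr + 18% × 2000.00 Cr = 414.00 Cr
Medical Insurance Levy: 6.85% × 3740.00 Cr = 256.19 Cr
Health Levy: 7.79% × 3740.00 Cr = 291.35 Cr
Unemployment Insurance: 5.5% × 3740.00 Cr = 205.70 Cr
Total withheld: 414.00 Cr + 256.19 Cr + 291.35 Cr + 205.70 Cr = 1167.24 Cr
Net pay: 3740.00 Cr − 1167.24 Cr = 2572.76 Cr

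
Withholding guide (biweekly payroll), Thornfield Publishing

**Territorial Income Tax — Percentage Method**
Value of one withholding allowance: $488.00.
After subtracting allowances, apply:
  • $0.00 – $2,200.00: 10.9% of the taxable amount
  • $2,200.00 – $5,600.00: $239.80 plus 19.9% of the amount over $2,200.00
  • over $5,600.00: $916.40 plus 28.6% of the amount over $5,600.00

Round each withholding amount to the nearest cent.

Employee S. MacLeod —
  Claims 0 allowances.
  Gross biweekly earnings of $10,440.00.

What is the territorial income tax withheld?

Territorial Income Tax: taxable = $10,440.00
  $916.40 + 28.6% × ($10,440.00 − $5,600.00) = $916.40 + 28.6% × $4,840.00 = $2,300.64

$2,300.64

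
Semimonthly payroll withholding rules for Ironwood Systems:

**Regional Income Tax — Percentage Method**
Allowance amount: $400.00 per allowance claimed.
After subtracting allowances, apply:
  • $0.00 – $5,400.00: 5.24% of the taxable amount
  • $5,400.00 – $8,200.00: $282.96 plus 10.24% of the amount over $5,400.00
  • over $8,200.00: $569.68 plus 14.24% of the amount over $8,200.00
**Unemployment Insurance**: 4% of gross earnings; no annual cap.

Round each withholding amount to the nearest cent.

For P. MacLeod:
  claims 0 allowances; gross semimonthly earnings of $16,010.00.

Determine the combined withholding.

$2,322.22

Regional Income Tax: taxable = $16,010.00
  $569.68 + 14.24% × ($16,010.00 − $8,200.00) = $569.68 + 14.24% × $7,810.00 = $1,681.82
Unemployment Insurance: 4% × $16,010.00 = $640.40
Total: $1,681.82 + $640.40 = $2,322.22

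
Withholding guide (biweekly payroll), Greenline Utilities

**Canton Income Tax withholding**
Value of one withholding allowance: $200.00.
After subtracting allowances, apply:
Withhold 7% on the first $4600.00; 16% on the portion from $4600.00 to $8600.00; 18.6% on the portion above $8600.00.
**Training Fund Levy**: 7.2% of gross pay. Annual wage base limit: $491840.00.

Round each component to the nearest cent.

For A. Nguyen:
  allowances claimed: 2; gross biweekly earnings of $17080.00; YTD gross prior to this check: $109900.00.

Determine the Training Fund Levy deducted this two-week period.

Training Fund Levy: 7.2% × $17080.00 = $1229.76

$1229.76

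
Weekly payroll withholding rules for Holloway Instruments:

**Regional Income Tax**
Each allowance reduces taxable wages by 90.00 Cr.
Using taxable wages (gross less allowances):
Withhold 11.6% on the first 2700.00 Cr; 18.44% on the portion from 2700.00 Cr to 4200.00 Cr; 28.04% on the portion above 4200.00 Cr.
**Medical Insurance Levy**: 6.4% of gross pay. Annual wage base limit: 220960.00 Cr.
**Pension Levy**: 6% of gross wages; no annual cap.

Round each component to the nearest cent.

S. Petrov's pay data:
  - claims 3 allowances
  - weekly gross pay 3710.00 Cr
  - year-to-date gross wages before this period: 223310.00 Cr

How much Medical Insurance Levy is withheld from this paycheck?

0.00 Cr

Medical Insurance Levy: YTD 223310.00 Cr ≥ cap 220960.00 Cr → 0.00 Cr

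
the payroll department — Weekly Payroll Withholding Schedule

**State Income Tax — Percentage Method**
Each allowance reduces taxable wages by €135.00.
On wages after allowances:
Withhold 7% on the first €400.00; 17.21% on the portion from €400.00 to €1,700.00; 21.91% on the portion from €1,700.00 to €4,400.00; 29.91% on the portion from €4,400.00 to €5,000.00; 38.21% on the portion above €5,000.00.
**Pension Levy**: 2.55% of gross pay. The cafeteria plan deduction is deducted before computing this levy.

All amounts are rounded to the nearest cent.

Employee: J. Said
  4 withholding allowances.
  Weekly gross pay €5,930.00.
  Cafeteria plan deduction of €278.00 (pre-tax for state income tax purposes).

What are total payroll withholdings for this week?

State Income Tax: taxable = €5,930.00 − €278.00 − 4×€135.00 = €5,112.00
  €1,022.76 + 38.21% × (€5,112.00 − €5,000.00) = €1,022.76 + 38.21% × €112.00 = €1,065.56
Pension Levy: 2.55% × €5,652.00 = €144.13
Total: €1,065.56 + €144.13 = €1,209.69

€1,209.69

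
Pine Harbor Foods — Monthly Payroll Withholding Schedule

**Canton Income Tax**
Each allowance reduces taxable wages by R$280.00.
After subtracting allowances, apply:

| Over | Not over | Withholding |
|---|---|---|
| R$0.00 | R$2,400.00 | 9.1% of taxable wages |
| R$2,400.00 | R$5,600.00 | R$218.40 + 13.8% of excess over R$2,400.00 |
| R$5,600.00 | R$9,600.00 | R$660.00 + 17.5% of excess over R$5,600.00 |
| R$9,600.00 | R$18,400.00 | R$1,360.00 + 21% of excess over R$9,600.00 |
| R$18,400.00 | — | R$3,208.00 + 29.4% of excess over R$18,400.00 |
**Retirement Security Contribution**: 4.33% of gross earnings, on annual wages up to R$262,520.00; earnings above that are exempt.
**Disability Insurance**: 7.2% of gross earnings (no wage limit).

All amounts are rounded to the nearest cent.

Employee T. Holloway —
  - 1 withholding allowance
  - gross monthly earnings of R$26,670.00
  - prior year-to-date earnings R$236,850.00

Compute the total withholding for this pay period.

Canton Income Tax: taxable = R$26,670.00 − 1×R$280.00 = R$26,390.00
  R$3,208.00 + 29.4% × (R$26,390.00 − R$18,400.00) = R$3,208.00 + 29.4% × R$7,990.00 = R$5,557.06
Retirement Security Contribution: cap R$262,520.00 − YTD R$236,850.00 = R$25,670.00 subject; 4.33% × R$25,670.00 = R$1,111.51
Disability Insurance: 7.2% × R$26,670.00 = R$1,920.24
Total: R$5,557.06 + R$1,111.51 + R$1,920.24 = R$8,588.81

R$8,588.81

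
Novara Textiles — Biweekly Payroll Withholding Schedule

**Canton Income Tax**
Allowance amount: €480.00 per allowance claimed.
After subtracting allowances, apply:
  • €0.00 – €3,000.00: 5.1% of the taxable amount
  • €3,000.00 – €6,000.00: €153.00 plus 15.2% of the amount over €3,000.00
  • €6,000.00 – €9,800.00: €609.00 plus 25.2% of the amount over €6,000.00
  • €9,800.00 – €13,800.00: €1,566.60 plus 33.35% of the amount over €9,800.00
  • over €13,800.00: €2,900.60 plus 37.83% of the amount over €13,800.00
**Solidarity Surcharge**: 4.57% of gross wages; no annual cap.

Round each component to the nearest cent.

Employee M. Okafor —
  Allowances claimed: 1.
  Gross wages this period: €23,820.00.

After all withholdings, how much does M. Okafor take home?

Canton Income Tax: taxable = €23,820.00 − 1×€480.00 = €23,340.00
  €2,900.60 + 37.83% × (€23,340.00 − €13,800.00) = €2,900.60 + 37.83% × €9,540.00 = €6,509.58
Solidarity Surcharge: 4.57% × €23,820.00 = €1,088.57
Total withheld: €6,509.58 + €1,088.57 = €7,598.15
Net pay: €23,820.00 − €7,598.15 = €16,221.85

€16,221.85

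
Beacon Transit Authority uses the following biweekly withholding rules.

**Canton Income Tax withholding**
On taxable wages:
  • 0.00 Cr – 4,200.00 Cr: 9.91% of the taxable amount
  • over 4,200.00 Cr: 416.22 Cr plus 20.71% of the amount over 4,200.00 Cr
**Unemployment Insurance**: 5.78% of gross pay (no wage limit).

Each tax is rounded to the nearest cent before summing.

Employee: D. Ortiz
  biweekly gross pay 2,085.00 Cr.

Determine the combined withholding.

327.13 Cr

Canton Income Tax: taxable = 2,085.00 Cr
  9.91% × 2,085.00 Cr = 206.62 Cr
Unemployment Insurance: 5.78% × 2,085.00 Cr = 120.51 Cr
Total: 206.62 Cr + 120.51 Cr = 327.13 Cr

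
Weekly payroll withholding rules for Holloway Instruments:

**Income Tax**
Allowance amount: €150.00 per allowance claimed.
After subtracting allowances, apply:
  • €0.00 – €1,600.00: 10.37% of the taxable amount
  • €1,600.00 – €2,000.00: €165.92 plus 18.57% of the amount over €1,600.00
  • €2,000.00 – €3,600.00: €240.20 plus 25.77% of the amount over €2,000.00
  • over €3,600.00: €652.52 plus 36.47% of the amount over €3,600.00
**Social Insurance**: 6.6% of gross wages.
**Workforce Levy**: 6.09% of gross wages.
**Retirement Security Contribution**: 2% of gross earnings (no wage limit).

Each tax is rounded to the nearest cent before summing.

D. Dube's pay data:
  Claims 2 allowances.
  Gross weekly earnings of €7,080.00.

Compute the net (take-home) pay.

€4,227.68

Income Tax: taxable = €7,080.00 − 2×€150.00 = €6,780.00
  €652.52 + 36.47% × (€6,780.00 − €3,600.00) = €652.52 + 36.47% × €3,180.00 = €1,812.27
Social Insurance: 6.6% × €7,080.00 = €467.28
Workforce Levy: 6.09% × €7,080.00 = €431.17
Retirement Security Contribution: 2% × €7,080.00 = €141.60
Total withheld: €1,812.27 + €467.28 + €431.17 + €141.60 = €2,852.32
Net pay: €7,080.00 − €2,852.32 = €4,227.68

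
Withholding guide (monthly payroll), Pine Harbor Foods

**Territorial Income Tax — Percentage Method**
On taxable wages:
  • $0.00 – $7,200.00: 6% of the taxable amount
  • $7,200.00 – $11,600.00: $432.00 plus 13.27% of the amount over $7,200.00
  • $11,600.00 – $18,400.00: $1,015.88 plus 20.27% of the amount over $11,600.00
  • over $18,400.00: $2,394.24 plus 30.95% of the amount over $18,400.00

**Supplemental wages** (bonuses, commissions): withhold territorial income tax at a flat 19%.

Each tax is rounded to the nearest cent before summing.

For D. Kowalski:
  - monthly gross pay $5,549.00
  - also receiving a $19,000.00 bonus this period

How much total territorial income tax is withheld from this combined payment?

$3,942.94

Territorial Income Tax: taxable = $5,549.00
  6% × $5,549.00 = $332.94
Supplemental (19% flat on bonus): 19% × $19,000.00 = $3,610.00
Total territorial income tax: $332.94 + $3,610.00 = $3,942.94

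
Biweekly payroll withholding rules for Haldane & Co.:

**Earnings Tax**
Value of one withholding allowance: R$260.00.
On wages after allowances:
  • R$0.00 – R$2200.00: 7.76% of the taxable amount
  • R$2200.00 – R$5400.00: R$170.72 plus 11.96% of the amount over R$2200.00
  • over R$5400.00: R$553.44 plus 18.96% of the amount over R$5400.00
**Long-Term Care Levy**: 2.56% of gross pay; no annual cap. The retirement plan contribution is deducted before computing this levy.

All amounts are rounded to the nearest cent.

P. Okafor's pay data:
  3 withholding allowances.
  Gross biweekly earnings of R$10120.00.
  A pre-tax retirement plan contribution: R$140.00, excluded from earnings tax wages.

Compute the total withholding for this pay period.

Earnings Tax: taxable = R$10120.00 − R$140.00 − 3×R$260.00 = R$9200.00
  R$553.44 + 18.96% × (R$9200.00 − R$5400.00) = R$553.44 + 18.96% × R$3800.00 = R$1273.92
Long-Term Care Levy: 2.56% × R$9980.00 = R$255.49
Total: R$1273.92 + R$255.49 = R$1529.41

R$1529.41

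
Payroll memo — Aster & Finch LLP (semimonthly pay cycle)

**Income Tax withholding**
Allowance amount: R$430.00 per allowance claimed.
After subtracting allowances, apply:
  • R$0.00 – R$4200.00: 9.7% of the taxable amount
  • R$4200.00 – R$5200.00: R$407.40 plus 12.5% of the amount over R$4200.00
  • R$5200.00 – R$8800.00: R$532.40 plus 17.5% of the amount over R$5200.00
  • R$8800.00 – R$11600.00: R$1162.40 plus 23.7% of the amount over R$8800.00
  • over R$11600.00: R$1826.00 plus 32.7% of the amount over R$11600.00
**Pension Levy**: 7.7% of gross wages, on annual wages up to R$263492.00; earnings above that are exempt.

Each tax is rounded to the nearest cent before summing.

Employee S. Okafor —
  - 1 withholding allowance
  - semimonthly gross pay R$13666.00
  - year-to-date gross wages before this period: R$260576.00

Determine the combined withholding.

R$2585.50

Income Tax: taxable = R$13666.00 − 1×R$430.00 = R$13236.00
  R$1826.00 + 32.7% × (R$13236.00 − R$11600.00) = R$1826.00 + 32.7% × R$1636.00 = R$2360.97
Pension Levy: cap R$263492.00 − YTD R$260576.00 = R$2916.00 subject; 7.7% × R$2916.00 = R$224.53
Total: R$2360.97 + R$224.53 = R$2585.50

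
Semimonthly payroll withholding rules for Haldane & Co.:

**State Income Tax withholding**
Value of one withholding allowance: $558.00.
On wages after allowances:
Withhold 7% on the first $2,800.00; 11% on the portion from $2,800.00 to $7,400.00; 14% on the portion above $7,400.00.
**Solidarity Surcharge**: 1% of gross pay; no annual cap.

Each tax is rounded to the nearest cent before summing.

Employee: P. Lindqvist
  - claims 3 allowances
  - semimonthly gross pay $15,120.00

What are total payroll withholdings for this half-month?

State Income Tax: taxable = $15,120.00 − 3×$558.00 = $13,446.00
  $702.00 + 14% × ($13,446.00 − $7,400.00) = $702.00 + 14% × $6,046.00 = $1,548.44
Solidarity Surcharge: 1% × $15,120.00 = $151.20
Total: $1,548.44 + $151.20 = $1,699.64

$1,699.64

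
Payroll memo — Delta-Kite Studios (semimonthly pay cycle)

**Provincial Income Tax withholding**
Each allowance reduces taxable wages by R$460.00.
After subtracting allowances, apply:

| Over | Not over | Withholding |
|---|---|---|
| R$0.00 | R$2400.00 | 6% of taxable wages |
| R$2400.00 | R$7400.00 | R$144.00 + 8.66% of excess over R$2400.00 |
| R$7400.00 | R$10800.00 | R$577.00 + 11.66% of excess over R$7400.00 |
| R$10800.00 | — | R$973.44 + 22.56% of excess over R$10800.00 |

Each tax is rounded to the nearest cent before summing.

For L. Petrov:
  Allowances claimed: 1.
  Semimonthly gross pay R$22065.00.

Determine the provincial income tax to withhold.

Provincial Income Tax: taxable = R$22065.00 − 1×R$460.00 = R$21605.00
  R$973.44 + 22.56% × (R$21605.00 − R$10800.00) = R$973.44 + 22.56% × R$10805.00 = R$3411.05

R$3411.05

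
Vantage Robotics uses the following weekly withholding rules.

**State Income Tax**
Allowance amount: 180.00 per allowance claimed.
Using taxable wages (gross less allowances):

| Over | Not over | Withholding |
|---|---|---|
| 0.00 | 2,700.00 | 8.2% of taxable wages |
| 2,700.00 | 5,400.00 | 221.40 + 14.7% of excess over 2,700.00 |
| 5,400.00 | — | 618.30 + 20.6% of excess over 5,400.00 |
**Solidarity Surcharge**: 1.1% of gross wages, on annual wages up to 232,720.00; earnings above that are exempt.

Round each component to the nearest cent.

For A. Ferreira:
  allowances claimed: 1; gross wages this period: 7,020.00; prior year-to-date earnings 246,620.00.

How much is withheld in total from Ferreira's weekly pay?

914.94

State Income Tax: taxable = 7,020.00 − 1×180.00 = 6,840.00
  618.30 + 20.6% × (6,840.00 − 5,400.00) = 618.30 + 20.6% × 1,440.00 = 914.94
Solidarity Surcharge: YTD 246,620.00 ≥ cap 232,720.00 → 0.00
Total: 914.94 + 0.00 = 914.94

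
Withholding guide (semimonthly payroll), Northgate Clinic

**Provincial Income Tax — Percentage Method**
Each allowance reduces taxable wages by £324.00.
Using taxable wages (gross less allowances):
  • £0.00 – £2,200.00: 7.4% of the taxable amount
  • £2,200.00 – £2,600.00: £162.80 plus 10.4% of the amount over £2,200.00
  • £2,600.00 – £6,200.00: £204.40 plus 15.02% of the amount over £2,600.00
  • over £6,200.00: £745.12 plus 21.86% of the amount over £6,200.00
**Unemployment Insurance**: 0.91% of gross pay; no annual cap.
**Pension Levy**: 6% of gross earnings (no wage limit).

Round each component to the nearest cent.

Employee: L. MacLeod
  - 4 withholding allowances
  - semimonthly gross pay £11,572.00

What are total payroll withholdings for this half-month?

£2,435.76

Provincial Income Tax: taxable = £11,572.00 − 4×£324.00 = £10,276.00
  £745.12 + 21.86% × (£10,276.00 − £6,200.00) = £745.12 + 21.86% × £4,076.00 = £1,636.13
Unemployment Insurance: 0.91% × £11,572.00 = £105.31
Pension Levy: 6% × £11,572.00 = £694.32
Total: £1,636.13 + £105.31 + £694.32 = £2,435.76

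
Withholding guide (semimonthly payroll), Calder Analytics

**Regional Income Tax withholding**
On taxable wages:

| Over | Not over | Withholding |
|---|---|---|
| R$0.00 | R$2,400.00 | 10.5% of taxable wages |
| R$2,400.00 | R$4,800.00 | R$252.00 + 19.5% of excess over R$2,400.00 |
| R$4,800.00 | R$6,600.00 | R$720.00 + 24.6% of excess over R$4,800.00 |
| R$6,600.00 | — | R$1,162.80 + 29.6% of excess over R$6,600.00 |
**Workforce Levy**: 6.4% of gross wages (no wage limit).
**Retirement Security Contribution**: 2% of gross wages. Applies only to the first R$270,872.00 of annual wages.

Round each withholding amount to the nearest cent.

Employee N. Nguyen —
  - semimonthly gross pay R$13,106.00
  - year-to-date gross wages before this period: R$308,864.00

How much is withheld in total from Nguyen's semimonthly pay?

Regional Income Tax: taxable = R$13,106.00
  R$1,162.80 + 29.6% × (R$13,106.00 − R$6,600.00) = R$1,162.80 + 29.6% × R$6,506.00 = R$3,088.58
Workforce Levy: 6.4% × R$13,106.00 = R$838.78
Retirement Security Contribution: YTD R$308,864.00 ≥ cap R$270,872.00 → R$0.00
Total: R$3,088.58 + R$838.78 + R$0.00 = R$3,927.36

R$3,927.36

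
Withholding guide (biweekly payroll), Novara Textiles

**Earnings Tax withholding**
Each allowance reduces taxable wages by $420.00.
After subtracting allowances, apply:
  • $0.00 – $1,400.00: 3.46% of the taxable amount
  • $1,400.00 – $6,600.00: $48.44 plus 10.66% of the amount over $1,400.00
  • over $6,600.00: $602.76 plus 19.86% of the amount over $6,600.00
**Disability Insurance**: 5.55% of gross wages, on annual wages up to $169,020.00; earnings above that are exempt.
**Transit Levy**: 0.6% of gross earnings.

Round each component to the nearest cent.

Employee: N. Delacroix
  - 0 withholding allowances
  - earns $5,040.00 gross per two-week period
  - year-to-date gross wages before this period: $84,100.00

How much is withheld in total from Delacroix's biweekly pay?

$746.42

Earnings Tax: taxable = $5,040.00
  $48.44 + 10.66% × ($5,040.00 − $1,400.00) = $48.44 + 10.66% × $3,640.00 = $436.46
Disability Insurance: 5.55% × $5,040.00 = $279.72
Transit Levy: 0.6% × $5,040.00 = $30.24
Total: $436.46 + $279.72 + $30.24 = $746.42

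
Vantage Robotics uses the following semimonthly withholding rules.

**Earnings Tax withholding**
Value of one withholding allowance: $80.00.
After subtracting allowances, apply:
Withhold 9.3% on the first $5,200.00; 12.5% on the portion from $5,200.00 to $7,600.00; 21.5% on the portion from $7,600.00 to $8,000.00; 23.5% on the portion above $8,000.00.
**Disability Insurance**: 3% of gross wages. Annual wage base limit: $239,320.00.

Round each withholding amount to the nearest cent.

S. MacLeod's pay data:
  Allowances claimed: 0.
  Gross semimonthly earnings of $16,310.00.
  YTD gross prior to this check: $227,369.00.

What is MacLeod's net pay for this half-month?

$13,129.02

Earnings Tax: taxable = $16,310.00
  $869.60 + 23.5% × ($16,310.00 − $8,000.00) = $869.60 + 23.5% × $8,310.00 = $2,822.45
Disability Insurance: cap $239,320.00 − YTD $227,369.00 = $11,951.00 subject; 3% × $11,951.00 = $358.53
Total withheld: $2,822.45 + $358.53 = $3,180.98
Net pay: $16,310.00 − $3,180.98 = $13,129.02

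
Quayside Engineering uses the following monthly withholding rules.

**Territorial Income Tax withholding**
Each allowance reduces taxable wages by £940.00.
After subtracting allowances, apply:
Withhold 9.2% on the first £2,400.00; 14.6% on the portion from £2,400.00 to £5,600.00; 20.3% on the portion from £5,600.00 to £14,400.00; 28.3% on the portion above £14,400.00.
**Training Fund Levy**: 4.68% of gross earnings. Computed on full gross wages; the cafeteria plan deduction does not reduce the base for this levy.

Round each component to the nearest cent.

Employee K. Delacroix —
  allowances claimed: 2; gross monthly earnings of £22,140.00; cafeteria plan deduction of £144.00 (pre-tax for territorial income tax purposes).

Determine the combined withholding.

£5,128.18

Territorial Income Tax: taxable = £22,140.00 − £144.00 − 2×£940.00 = £20,116.00
  £2,474.40 + 28.3% × (£20,116.00 − £14,400.00) = £2,474.40 + 28.3% × £5,716.00 = £4,092.03
Training Fund Levy: 4.68% × £22,140.00 = £1,036.15
Total: £4,092.03 + £1,036.15 = £5,128.18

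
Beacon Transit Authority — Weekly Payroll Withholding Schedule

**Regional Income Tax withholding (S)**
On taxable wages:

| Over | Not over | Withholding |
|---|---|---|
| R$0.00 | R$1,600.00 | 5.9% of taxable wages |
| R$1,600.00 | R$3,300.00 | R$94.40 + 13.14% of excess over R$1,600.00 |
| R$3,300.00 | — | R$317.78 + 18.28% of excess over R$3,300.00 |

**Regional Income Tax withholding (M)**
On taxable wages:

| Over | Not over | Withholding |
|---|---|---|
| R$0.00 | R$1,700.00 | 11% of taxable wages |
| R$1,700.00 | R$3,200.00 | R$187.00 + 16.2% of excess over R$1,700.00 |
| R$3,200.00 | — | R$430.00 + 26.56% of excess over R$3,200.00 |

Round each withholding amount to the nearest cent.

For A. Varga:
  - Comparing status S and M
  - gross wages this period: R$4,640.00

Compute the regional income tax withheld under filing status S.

R$562.73

Regional Income Tax (S): taxable = R$4,640.00
  R$317.78 + 18.28% × (R$4,640.00 − R$3,300.00) = R$317.78 + 18.28% × R$1,340.00 = R$562.73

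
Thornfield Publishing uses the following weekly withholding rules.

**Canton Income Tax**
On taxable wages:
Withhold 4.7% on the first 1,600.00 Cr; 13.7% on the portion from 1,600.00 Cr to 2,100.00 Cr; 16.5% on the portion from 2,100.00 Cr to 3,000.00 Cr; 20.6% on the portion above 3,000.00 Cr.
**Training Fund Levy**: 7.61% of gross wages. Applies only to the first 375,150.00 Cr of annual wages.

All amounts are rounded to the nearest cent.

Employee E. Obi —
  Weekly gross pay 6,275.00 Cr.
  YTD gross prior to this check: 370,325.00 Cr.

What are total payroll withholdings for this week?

Canton Income Tax: taxable = 6,275.00 Cr
  292.20 Cr + 20.6% × (6,275.00 Cr − 3,000.00 Cr) = 292.20 Cr + 20.6% × 3,275.00 Cr = 966.85 Cr
Training Fund Levy: cap 375,150.00 Cr − YTD 370,325.00 Cr = 4,825.00 Cr subject; 7.61% × 4,825.00 Cr = 367.18 Cr
Total: 966.85 Cr + 367.18 Cr = 1,334.03 Cr

1,334.03 Cr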